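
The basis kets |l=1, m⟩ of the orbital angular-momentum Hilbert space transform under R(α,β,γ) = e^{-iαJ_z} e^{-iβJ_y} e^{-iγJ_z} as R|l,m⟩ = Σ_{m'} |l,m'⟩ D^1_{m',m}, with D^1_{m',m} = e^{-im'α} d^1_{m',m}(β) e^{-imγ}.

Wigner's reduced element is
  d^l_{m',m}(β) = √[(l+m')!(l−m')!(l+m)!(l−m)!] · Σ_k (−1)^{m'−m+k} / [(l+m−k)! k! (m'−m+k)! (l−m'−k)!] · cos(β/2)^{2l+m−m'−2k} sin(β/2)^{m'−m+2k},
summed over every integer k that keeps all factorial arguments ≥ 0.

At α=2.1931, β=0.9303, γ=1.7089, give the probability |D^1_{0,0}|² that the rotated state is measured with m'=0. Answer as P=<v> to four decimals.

P=0.3571

Split into d^1_{0,0}(β=0.9303) × two z-phases.
With c≡cos(β/2)=0.893754 and s≡sin(β/2)=0.448557, N=[1·1·1·1]^{1/2}=1.000000
k: max(0,(0)−(0))=0 … min(1+(0),1−(0))=1
  k=0: (−1)^0·1.0000/(1)·0.8938^2·0.4486^0 = +0.798797
  k=1: (−1)^1·1.0000/(1)·0.8938^0·0.4486^2 = -0.201203
d^1_{0,0}(0.9303) = +0.798797 -0.201203 = +0.597593
|D^1_{0,0}|² = |d^1_{0,0}(β)|² = (+0.597593)² = 0.357118 (the z-rotation phases have unit modulus)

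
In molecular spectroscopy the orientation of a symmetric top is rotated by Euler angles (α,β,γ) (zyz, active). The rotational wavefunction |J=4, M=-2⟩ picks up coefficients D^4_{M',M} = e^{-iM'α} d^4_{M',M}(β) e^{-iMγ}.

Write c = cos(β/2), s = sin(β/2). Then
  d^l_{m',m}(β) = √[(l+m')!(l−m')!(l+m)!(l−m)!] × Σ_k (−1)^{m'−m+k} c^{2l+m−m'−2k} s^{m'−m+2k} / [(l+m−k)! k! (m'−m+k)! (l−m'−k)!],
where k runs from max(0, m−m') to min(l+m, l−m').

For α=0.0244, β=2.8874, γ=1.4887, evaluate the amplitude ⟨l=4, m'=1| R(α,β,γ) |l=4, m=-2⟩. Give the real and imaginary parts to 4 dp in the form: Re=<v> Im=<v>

Re=0.4588 Im=-0.0876

Split into d^4_{1,-2}(β=2.8874) × two z-phases.
c=cos(2.8874/2)=0.126754, s=sin(2.8874/2)=0.991934; N=√[120·6·2·720]=1018.233765
k: max(0,(-2)−(1))=0 … min(4+(-2),4−(1))=2
  k=0: (−1)^3·1018.2338/(72)·0.1268^5·0.9919^3 = -0.000452
  k=1: (−1)^4·1018.2338/(48)·0.1268^3·0.9919^5 = +0.041487
  k=2: (−1)^5·1018.2338/(240)·0.1268^1·0.9919^7 = -0.508135
d^4_{1,-2}(2.8874) = -0.000452 +0.041487 -0.508135 = -0.467100
Phases: e^{-i·(1)·0.0244}=+0.999702-0.024398i, e^{-i·(-2)·1.4887}=-0.986551+0.163456i ⇒ D=+0.458818-0.087570i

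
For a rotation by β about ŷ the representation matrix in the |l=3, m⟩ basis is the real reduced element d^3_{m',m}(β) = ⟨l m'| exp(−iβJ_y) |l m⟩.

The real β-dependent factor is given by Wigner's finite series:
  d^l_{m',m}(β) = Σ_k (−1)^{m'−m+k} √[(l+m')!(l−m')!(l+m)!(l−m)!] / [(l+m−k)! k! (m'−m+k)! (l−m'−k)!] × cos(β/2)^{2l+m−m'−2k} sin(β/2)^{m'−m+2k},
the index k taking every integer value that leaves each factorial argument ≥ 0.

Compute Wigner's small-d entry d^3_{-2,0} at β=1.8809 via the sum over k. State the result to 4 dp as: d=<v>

d^3_{-2,0}(β=1.8809) via Wigner's sum:
c=cos(1.8809/2)=0.589425, s=sin(1.8809/2)=0.807823; N=√[1·120·6·6]=65.726707
k: max(0,(0)−(-2))=2 … min(3+(0),3−(-2))=3
  k=2: (−1)^0·65.7267/(12)·0.5894^4·0.8078^2 = +0.431426
  k=3: (−1)^1·65.7267/(12)·0.5894^2·0.8078^4 = -0.810369
d^3_{-2,0}(1.8809) = +0.431426 -0.810369 = -0.378943

d=-0.3789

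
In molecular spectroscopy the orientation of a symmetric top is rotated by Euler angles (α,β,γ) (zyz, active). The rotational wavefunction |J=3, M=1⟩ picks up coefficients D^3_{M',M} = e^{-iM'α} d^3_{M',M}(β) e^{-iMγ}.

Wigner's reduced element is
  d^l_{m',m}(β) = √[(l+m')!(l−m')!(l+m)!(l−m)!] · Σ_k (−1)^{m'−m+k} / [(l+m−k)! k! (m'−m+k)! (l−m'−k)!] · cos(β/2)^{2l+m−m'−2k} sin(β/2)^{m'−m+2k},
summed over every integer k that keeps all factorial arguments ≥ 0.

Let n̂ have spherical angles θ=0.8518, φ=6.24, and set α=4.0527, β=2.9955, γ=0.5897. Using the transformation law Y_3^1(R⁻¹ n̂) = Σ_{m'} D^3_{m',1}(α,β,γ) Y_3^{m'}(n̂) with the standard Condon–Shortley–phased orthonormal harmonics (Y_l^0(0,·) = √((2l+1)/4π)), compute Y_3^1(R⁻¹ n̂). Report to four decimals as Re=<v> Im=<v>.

Re=-0.3115 Im=-0.1630

Need the full column D^3_{m',1} for m'=−3..3 at α=4.0527, β=2.9955, γ=0.5897.
cos(β/2)=0.072981, sin(β/2)=0.997333
d^3_{-3,1}: single k=4 term ⇒ +0.020409;  D = +0.011062-0.017152i
d^3_{-2,1}: k∈[3..4] ⇒ +0.002439 -0.227727 = -0.225288;  D = -0.074765-0.212520i
d^3_{-1,1}: k∈[2..4] ⇒ +0.000169 -0.042158 +0.984106 = +0.942118;  D = -0.893874-0.297617i
d^3_{0,1}: k∈[1..3] ⇒ +0.000007 -0.004007 +0.249462 = +0.245462;  D = +0.204005-0.136504i
d^3_{1,1}: k∈[0..2] ⇒ +0.000000 -0.000226 +0.031618 = +0.031393;  D = -0.002195+0.031316i
d^3_{2,1}: k∈[0..1] ⇒ -0.000007 +0.002439 = +0.002432;  D = -0.001813-0.001621i
d^3_{3,1}: single k=0 term ⇒ +0.000109;  D = +0.000107-0.000020i
Y_3^{m'}(θ=0.8518,φ=6.24) and Σ D·Y over m':
  (+0.0111-0.0172i)·(+0.1763+0.0230i)  (-0.0748-0.2125i)·(+0.3797+0.0329i)  (-0.8939-0.2976i)·(+0.2840+0.0123i)  (+0.2040-0.1365i)·(-0.2043+0.0000i)  (-0.0022+0.0313i)·(-0.2840+0.0123i)  (-0.0018-0.0016i)·(+0.3797-0.0329i)  (+0.0001-0.0000i)·(-0.1763+0.0230i)
Y_3^1(R⁻¹ n̂) = -0.311462-0.163005i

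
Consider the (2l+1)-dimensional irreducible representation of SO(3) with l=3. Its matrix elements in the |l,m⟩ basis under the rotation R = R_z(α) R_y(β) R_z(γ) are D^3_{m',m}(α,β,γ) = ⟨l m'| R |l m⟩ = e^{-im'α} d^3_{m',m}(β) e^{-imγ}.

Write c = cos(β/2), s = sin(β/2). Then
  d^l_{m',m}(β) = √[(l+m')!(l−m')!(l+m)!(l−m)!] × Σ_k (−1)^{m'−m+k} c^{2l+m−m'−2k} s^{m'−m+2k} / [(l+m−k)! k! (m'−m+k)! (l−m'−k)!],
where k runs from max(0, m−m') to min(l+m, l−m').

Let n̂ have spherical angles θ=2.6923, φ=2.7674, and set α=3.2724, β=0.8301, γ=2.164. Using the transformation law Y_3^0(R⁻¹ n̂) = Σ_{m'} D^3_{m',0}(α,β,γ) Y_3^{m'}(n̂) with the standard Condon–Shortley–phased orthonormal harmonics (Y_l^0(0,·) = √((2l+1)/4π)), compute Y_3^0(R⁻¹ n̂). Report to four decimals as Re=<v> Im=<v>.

Re=0.3010 Im=0.0000

Need the full column D^3_{m',0} for m'=−3..3 at α=3.2724, β=0.8301, γ=2.164.
cos(β/2)=0.915096, sin(β/2)=0.403236
d^3_{-3,0}: single k=3 term ⇒ +0.224694;  D = -0.207614-0.085929i
d^3_{-2,0}: k∈[2..3] ⇒ +0.624519 -0.121263 = +0.503255;  D = +0.486131+0.130162i
d^3_{-1,0}: k∈[1..3] ⇒ +0.896362 -0.522142 +0.033795 = +0.408014;  D = -0.404528-0.053219i
d^3_{0,0}: k∈[0..3] ⇒ +0.587219 -1.026189 +0.199256 -0.004299 = -0.244012;  D = -0.244012+0.000000i
d^3_{1,0}: k∈[0..2] ⇒ -0.896362 +0.522142 -0.033795 = -0.408014;  D = +0.404528-0.053219i
d^3_{2,0}: k∈[0..1] ⇒ +0.624519 -0.121263 = +0.503255;  D = +0.486131-0.130162i
d^3_{3,0}: single k=0 term ⇒ -0.224694;  D = +0.207614-0.085929i
Y_3^{m'}(θ=2.6923,φ=2.7674) and Σ D·Y over m':
  (-0.2076-0.0859i)·(-0.0148-0.0308i)  (+0.4861+0.1302i)·(-0.1273-0.1182i)  (-0.4045-0.0532i)·(-0.3994-0.1568i)  (-0.2440+0.0000i)·(-0.3552+0.0000i)  (+0.4045-0.0532i)·(+0.3994-0.1568i)  (+0.4861-0.1302i)·(-0.1273+0.1182i)  (+0.2076-0.0859i)·(+0.0148-0.0308i)
Y_3^0(R⁻¹ n̂) = +0.301004-0.000000i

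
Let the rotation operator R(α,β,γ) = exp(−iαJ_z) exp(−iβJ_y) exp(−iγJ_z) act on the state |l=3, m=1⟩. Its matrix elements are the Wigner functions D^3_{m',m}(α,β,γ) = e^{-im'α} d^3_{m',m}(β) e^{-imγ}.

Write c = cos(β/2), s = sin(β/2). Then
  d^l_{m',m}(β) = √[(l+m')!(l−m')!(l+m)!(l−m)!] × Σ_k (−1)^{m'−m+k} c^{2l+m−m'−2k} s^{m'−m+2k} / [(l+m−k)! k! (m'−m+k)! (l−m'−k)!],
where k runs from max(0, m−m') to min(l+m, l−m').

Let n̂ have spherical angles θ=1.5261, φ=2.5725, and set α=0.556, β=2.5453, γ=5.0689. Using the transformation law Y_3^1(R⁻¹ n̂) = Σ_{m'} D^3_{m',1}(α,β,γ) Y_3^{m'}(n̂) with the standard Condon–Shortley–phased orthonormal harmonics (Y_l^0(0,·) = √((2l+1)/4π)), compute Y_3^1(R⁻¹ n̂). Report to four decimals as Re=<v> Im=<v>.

Re=-0.1440 Im=0.1235

Need the full column D^3_{m',1} for m'=−3..3 at α=0.556, β=2.5453, γ=5.0689.
cos(β/2)=0.293749, sin(β/2)=0.955883
d^3_{-3,1}: single k=4 term ⇒ +0.279008;  D = -0.269680+0.071541i
d^3_{-2,1}: k∈[3..4] ⇒ +0.140014 -0.741309 = -0.601294;  D = +0.412274-0.437704i
d^3_{-1,1}: k∈[2..4] ⇒ +0.040819 -0.576316 +0.762829 = +0.227333;  D = -0.045050+0.222824i
d^3_{0,1}: k∈[1..3] ⇒ +0.007242 -0.230067 +0.812063 = +0.589238;  D = +0.205648+0.552187i
d^3_{1,1}: k∈[0..2] ⇒ +0.000642 -0.054426 +0.432237 = +0.378454;  D = +0.299373+0.231523i
d^3_{2,1}: k∈[0..1] ⇒ -0.006611 +0.140014 = +0.133403;  D = +0.132706+0.013621i
d^3_{3,1}: single k=0 term ⇒ +0.026349;  D = +0.023683-0.011549i
Y_3^{m'}(θ=1.5261,φ=2.5725) and Σ D·Y over m':
  (-0.2697+0.0715i)·(+0.0566-0.4121i)  (+0.4123-0.4377i)·(+0.0191+0.0414i)  (-0.0451+0.2228i)·(+0.2693+0.1722i)  (+0.2056+0.5522i)·(-0.0499+0.0000i)  (+0.2994+0.2315i)·(-0.2693+0.1722i)  (+0.1327+0.0136i)·(+0.0191-0.0414i)  (+0.0237-0.0115i)·(-0.0566-0.4121i)
Y_3^1(R⁻¹ n̂) = -0.144043+0.123477i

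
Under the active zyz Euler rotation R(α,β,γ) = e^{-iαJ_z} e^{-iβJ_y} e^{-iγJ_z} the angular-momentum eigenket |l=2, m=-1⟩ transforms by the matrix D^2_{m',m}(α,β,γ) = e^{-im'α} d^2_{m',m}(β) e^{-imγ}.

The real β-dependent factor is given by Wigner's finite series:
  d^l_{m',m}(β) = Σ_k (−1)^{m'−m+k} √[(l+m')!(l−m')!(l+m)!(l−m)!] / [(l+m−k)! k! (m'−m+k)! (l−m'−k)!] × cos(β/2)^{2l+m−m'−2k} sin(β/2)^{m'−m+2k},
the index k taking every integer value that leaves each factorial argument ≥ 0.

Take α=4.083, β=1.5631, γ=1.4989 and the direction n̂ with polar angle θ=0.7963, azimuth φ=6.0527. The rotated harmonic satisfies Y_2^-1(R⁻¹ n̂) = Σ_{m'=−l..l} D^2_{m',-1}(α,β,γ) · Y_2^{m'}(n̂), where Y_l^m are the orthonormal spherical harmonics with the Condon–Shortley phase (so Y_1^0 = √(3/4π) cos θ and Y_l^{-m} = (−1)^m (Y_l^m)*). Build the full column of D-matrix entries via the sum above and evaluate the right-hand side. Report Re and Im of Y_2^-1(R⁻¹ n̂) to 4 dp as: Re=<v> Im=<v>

Need the full column D^2_{m',-1} for m'=−2..2 at α=4.083, β=1.5631, γ=1.4989.
cos(β/2)=0.709823, sin(β/2)=0.704380
d^2_{-2,-1}: single k=1 term ⇒ +0.503833;  D = -0.489378-0.119822i
d^2_{-1,-1}: k∈[0..1] ⇒ +0.253863 -0.749956 = -0.496093;  D = -0.379021+0.320079i
d^2_{0,-1}: k∈[0..1] ⇒ -0.617067 +0.607641 = -0.009426;  D = -0.000677-0.009401i
d^2_{1,-1}: k∈[0..1] ⇒ +0.749956 -0.246167 = +0.503789;  D = -0.427507-0.266535i
d^2_{2,-1}: single k=0 term ⇒ -0.496137;  D = -0.460021+0.185830i
Y_2^{m'}(θ=0.7963,φ=6.0527) and Σ D·Y over m':
  (-0.4894-0.1198i)·(+0.1767+0.0878i)  (-0.3790+0.3201i)·(+0.3760+0.0882i)  (-0.0007-0.0094i)·(+0.1474+0.0000i)  (-0.4275-0.2665i)·(-0.3760+0.0882i)  (-0.4600+0.1858i)·(+0.1767-0.0878i)
Y_2^-1(R⁻¹ n̂) = -0.127568+0.157099i

Re=-0.1276 Im=0.1571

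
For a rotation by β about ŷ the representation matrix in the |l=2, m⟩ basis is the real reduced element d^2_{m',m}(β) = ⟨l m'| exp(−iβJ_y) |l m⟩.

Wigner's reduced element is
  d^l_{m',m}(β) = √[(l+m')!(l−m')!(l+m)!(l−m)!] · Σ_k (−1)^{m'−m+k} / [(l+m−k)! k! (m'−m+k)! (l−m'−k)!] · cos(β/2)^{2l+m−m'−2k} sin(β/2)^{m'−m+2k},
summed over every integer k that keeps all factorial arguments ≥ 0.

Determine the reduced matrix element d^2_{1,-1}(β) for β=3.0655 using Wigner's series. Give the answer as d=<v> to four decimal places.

d=-0.9928

d^2_{1,-1}(β=3.0655) via Wigner's sum:
c=cos(3.0655/2)=0.038037, s=sin(3.0655/2)=0.999276; N=√[6·1·1·6]=6.000000
k: max(0,(-1)−(1))=0 … min(2+(-1),2−(1))=1
  k=0: (−1)^2·6.0000/(2)·0.0380^2·0.9993^2 = +0.004334
  k=1: (−1)^3·6.0000/(6)·0.0380^0·0.9993^4 = -0.997108
d^2_{1,-1}(3.0655) = +0.004334 -0.997108 = -0.992774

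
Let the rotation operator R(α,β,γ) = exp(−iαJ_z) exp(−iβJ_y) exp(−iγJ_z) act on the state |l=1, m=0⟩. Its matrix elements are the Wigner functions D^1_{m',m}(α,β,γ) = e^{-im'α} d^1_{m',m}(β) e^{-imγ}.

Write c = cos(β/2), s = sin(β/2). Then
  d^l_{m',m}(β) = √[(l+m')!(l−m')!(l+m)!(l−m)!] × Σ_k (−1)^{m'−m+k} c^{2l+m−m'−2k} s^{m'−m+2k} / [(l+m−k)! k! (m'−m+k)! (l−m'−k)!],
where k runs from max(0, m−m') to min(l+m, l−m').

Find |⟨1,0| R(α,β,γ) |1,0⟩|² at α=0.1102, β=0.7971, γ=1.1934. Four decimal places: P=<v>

Split into d^1_{0,0}(β=0.7971) × two z-phases.
Half-angle: c=0.921625, s=0.388082. N=√(1·1·1·1)=1.000000
The bounds max(0,m−m')=0 and min(l+m,l−m')=1 give 2 terms
  k=0: (−1)^0·1.0000/(1)·0.9216^2·0.3881^0 = +0.849392
  k=1: (−1)^1·1.0000/(1)·0.9216^0·0.3881^2 = -0.150608
d^1_{0,0}(0.7971) = +0.849392 -0.150608 = +0.698784
|D^1_{0,0}|² = |d^1_{0,0}(β)|² = (+0.698784)² = 0.488299 (the z-rotation phases have unit modulus)

P=0.4883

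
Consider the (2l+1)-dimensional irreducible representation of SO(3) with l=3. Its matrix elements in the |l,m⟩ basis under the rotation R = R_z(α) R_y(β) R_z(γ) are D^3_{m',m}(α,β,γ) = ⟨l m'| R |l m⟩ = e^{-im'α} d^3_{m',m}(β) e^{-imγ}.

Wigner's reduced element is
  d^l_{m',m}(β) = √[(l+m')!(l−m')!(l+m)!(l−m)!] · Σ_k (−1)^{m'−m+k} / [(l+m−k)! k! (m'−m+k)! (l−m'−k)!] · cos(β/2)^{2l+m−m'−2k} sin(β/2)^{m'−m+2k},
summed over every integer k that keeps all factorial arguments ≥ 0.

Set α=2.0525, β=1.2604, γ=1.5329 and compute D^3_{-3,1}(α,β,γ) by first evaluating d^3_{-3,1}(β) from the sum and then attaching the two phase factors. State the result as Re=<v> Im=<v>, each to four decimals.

Split into d^3_{-3,1}(β=1.2604) × two z-phases.
c=cos(1.2604/2)=0.807910, s=sin(1.2604/2)=0.589306; N=√[1·720·24·2]=185.903201
k: max(0,(1)−(-3))=4 … min(3+(1),3−(-3))=4
  k=4: (−1)^0·185.9032/(48)·0.8079^2·0.5893^4 = +0.304885
d^3_{-3,1}(1.2604) = +0.304885
Phases: e^{-i·(-3)·2.0525}=+0.992112-0.125355i, e^{-i·(1)·1.5329}=+0.037887-0.999282i ⇒ D=-0.026731-0.303711i

Re=-0.0267 Im=-0.3037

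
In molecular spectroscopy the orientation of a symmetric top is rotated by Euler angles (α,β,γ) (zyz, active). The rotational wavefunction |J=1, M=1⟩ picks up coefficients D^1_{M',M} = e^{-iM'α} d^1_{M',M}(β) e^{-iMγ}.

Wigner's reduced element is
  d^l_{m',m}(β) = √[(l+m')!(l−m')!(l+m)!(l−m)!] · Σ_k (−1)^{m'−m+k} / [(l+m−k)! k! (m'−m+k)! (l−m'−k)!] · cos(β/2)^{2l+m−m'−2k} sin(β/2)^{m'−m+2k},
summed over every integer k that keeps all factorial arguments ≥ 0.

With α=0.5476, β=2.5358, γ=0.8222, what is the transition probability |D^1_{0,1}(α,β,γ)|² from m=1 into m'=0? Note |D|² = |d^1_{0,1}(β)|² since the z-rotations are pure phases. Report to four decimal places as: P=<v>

P=0.1621

D^1_{0,1}(0.5476,2.5358,0.8222) = e^{-i·0·0.5476}·d^1_{0,1}(2.5358)·e^{-i·1·0.8222}. Compute d first:
With c≡cos(β/2)=0.298286 and s≡sin(β/2)=0.954477, N=[1·1·2·1]^{1/2}=1.414214
Admissible k: 1..1 (factorial args all ≥0)
  k=1: (−1)^0·1.4142/(1)·0.2983^1·0.9545^1 = +0.402636
d^1_{0,1}(2.5358) = +0.402636
|D^1_{0,1}|² = |d^1_{0,1}(β)|² = (+0.402636)² = 0.162116 (the z-rotation phases have unit modulus)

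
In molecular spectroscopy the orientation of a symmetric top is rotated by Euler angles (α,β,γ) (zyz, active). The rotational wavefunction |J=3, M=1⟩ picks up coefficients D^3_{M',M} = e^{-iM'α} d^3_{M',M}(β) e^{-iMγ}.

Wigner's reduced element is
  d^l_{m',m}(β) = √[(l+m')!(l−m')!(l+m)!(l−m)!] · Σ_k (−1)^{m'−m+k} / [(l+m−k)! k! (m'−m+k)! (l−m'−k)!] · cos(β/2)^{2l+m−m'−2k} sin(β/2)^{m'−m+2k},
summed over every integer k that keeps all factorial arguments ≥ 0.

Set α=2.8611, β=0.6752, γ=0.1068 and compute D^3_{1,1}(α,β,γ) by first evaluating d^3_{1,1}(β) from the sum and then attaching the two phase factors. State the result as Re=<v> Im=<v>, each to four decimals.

Re=-0.0732 Im=-0.0128

First d^3_{1,1}(β=0.6752), then the phase factors e^{-i(1)α} and e^{-i(1)γ}:
c=cos(0.6752/2)=0.943552, s=sin(0.6752/2)=0.331224; N=√[24·2·24·2]=48.000000
k∈{0,1,2} keeps every argument non-negative
  k=0: (−1)^0·48.0000/(48)·0.9436^6·0.3312^0 = +0.705661
  k=1: (−1)^1·48.0000/(6)·0.9436^4·0.3312^2 = -0.695659
  k=2: (−1)^2·48.0000/(8)·0.9436^2·0.3312^4 = +0.064294
d^3_{1,1}(0.6752) = +0.705661 -0.695659 +0.064294 = +0.074296
D = (-0.960919-0.276829i)·(+0.074296)·(+0.994302-0.106597i) = -0.073178-0.012840i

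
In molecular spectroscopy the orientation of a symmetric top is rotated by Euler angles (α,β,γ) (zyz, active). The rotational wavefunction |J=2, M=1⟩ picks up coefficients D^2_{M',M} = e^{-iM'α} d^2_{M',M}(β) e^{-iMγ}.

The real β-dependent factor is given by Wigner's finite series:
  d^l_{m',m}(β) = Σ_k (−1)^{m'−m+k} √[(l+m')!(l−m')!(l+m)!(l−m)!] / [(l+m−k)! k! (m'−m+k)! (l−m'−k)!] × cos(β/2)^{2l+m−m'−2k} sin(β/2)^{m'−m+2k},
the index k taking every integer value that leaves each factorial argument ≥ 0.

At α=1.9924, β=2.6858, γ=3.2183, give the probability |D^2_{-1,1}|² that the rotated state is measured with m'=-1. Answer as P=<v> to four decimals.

Split into d^2_{-1,1}(β=2.6858) × two z-phases.
c=cos(2.6858/2)=0.225929, s=sin(2.6858/2)=0.974144; N=√[1·6·6·1]=6.000000
Admissible k: 2..3 (factorial args all ≥0)
  k=2: (−1)^0·6.0000/(2)·0.2259^2·0.9741^2 = +0.145315
  k=3: (−1)^1·6.0000/(6)·0.2259^0·0.9741^4 = -0.900518
d^2_{-1,1}(2.6858) = +0.145315 -0.900518 = -0.755203
|D^2_{-1,1}|² = |d^2_{-1,1}(β)|² = (-0.755203)² = 0.570331 (the z-rotation phases have unit modulus)

P=0.5703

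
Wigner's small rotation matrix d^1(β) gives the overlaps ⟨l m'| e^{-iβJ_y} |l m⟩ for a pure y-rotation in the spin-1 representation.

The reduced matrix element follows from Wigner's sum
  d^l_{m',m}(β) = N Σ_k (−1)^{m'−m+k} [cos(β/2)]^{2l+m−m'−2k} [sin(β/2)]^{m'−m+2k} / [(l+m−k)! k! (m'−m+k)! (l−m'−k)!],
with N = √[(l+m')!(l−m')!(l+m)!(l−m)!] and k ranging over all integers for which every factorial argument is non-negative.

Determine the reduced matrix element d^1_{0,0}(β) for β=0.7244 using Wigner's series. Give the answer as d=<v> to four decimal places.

d=0.7489

d^1_{0,0}(β=0.7244) via Wigner's sum:
With c≡cos(β/2)=0.935120 and s≡sin(β/2)=0.354332, N=[1·1·1·1]^{1/2}=1.000000
k∈{0,1} keeps every argument non-negative
  k=0: (−1)^0·1.0000/(1)·0.9351^2·0.3543^0 = +0.874449
  k=1: (−1)^1·1.0000/(1)·0.9351^0·0.3543^2 = -0.125551
d^1_{0,0}(0.7244) = +0.874449 -0.125551 = +0.748897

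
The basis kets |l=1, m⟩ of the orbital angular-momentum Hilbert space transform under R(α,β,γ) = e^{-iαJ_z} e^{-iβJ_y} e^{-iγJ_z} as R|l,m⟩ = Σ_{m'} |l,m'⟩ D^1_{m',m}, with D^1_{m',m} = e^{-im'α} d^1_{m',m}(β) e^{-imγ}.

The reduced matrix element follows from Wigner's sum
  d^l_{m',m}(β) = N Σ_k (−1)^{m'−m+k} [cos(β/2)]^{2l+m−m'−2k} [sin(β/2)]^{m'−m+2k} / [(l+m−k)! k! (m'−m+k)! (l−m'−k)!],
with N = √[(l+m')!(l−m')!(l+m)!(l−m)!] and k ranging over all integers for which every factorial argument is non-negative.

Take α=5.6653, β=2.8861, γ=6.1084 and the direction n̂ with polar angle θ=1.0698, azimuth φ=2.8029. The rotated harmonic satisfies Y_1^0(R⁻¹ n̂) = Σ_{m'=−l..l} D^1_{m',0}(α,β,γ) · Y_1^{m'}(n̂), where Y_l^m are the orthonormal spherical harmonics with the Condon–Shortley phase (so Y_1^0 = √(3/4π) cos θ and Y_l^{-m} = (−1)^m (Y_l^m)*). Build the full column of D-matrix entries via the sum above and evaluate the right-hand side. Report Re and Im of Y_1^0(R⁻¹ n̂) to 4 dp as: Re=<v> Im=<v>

Need the full column D^1_{m',0} for m'=−1..1 at α=5.6653, β=2.8861, γ=6.1084.
cos(β/2)=0.127399, sin(β/2)=0.991852
d^1_{-1,0}: single k=1 term ⇒ +0.178702;  D = +0.145661-0.103524i
d^1_{0,0}: k∈[0..1] ⇒ +0.016231 -0.983769 = -0.967539;  D = -0.967539+0.000000i
d^1_{1,0}: single k=0 term ⇒ -0.178702;  D = -0.145661-0.103524i
Y_1^{m'}(θ=1.0698,φ=2.8029) and Σ D·Y over m':
  (+0.1457-0.1035i)·(-0.2858-0.1007i)  (-0.9675+0.0000i)·(+0.2347+0.0000i)  (-0.1457-0.1035i)·(+0.2858-0.1007i)
Y_1^0(R⁻¹ n̂) = -0.331169+0.000000i

Re=-0.3312 Im=0.0000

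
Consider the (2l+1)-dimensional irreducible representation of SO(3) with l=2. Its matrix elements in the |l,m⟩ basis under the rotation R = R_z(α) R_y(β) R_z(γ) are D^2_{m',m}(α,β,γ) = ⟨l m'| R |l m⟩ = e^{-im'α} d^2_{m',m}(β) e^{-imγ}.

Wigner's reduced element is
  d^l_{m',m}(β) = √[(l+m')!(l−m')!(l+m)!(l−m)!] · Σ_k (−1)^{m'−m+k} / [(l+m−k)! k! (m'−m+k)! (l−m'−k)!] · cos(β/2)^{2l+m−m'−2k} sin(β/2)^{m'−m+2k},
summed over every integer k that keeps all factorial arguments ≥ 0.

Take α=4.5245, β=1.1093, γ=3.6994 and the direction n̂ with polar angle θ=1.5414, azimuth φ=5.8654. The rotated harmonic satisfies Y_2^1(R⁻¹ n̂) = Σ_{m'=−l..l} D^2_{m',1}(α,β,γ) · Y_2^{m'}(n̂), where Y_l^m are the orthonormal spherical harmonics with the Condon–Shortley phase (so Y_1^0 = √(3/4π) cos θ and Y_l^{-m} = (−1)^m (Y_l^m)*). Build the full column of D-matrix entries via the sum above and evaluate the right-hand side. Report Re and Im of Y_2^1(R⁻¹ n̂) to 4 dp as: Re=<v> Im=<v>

Need the full column D^2_{m',1} for m'=−2..2 at α=4.5245, β=1.1093, γ=3.6994.
cos(β/2)=0.850085, sin(β/2)=0.526646
d^2_{-2,1}: single k=3 term ⇒ +0.248341;  D = +0.147752-0.199606i
d^2_{-1,1}: k∈[2..3] ⇒ +0.601289 -0.076926 = +0.524362;  D = +0.355771+0.385205i
d^2_{0,1}: k∈[1..2] ⇒ +0.792467 -0.304154 = +0.488313;  D = -0.414293+0.258477i
d^2_{1,1}: k∈[0..1] ⇒ +0.522215 -0.601289 = -0.079074;  D = +0.028588+0.073725i
d^2_{2,1}: single k=0 term ⇒ -0.647046;  D = -0.636356+0.117132i
Y_2^{m'}(θ=1.5414,φ=5.8654) and Σ D·Y over m':
  (+0.1478-0.1996i)·(+0.2589+0.2862i)  (+0.3558+0.3852i)·(+0.0207+0.0092i)  (-0.4143+0.2585i)·(-0.3146+0.0000i)  (+0.0286+0.0737i)·(-0.0207+0.0092i)  (-0.6364+0.1171i)·(+0.2589-0.2862i)
Y_2^1(R⁻¹ n̂) = +0.097066+0.131787i

Re=0.0971 Im=0.1318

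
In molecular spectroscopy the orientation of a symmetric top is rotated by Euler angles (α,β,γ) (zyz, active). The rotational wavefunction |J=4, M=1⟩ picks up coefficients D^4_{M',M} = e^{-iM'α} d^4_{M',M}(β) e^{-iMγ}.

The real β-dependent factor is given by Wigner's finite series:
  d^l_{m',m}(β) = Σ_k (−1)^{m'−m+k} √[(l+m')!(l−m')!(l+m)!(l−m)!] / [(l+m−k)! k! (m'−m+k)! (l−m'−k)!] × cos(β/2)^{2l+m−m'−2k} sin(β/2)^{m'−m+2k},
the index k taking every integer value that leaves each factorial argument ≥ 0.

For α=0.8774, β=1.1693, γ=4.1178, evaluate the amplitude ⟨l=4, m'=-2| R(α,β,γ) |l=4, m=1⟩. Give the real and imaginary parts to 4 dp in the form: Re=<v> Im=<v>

Re=-0.2734 Im=-0.2697

First d^4_{-2,1}(β=1.1693), then the phase factors e^{-i(-2)α} and e^{-i(1)γ}:
With c≡cos(β/2)=0.833905 and s≡sin(β/2)=0.551908, N=[2·720·120·6]^{1/2}=1018.233765
k∈{3,4,5} keeps every argument non-negative
  k=3: (−1)^0·1018.2338/(72)·0.8339^5·0.5519^3 = +0.958733
  k=4: (−1)^1·1018.2338/(48)·0.8339^3·0.5519^5 = -0.629924
  k=5: (−1)^2·1018.2338/(240)·0.8339^1·0.5519^7 = +0.055185
d^4_{-2,1}(1.1693) = +0.958733 -0.629924 +0.055185 = +0.383994
Attach z-rotation phases: D = e^{-i(-2)(0.8774)}·(+0.383994)·e^{-i(1)(4.1178)} = -0.273366-0.269670i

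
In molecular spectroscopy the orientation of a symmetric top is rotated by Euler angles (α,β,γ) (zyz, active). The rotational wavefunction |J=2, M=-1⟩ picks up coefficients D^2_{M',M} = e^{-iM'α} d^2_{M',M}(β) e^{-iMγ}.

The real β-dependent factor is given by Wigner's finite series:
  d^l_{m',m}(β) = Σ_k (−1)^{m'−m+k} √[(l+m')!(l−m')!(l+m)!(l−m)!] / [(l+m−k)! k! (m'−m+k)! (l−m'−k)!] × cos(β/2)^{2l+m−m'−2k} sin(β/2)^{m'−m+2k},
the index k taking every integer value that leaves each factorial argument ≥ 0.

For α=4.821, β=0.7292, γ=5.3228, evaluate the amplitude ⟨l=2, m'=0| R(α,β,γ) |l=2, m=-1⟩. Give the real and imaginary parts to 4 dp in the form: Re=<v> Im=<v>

Re=-0.3488 Im=0.4986

Split into d^2_{0,-1}(β=0.7292) × two z-phases.
With c≡cos(β/2)=0.934266 and s≡sin(β/2)=0.356576, N=[2·2·1·6]^{1/2}=4.898979
k: max(0,(-1)−(0))=0 … min(2+(-1),2−(0))=1
  k=0: (−1)^1·4.8990/(2)·0.9343^3·0.3566^1 = -0.712262
  k=1: (−1)^2·4.8990/(2)·0.9343^1·0.3566^3 = +0.103753
d^2_{0,-1}(0.7292) = -0.712262 +0.103753 = -0.608508
D = (+1.000000+0.000000i)·(-0.608508)·(+0.573204-0.819412i) = -0.348800+0.498619i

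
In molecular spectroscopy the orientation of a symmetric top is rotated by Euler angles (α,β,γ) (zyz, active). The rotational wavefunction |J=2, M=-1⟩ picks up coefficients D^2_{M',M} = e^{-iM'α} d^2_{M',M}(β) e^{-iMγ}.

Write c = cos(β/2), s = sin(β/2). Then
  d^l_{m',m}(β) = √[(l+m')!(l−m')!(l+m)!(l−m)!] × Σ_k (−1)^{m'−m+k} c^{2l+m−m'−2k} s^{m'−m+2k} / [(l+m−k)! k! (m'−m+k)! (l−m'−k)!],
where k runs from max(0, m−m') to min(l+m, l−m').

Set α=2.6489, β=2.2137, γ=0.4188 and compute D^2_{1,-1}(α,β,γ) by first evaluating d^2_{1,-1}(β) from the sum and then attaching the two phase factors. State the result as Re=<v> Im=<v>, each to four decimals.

Re=0.0975 Im=0.1258

Split into d^2_{1,-1}(β=2.2137) × two z-phases.
c=cos(2.2137/2)=0.447481, s=sin(2.2137/2)=0.894294; N=√[6·1·1·6]=6.000000
The bounds max(0,m−m')=0 and min(l+m,l−m')=1 give 2 terms
  k=0: (−1)^2·6.0000/(2)·0.4475^2·0.8943^2 = +0.480430
  k=1: (−1)^3·6.0000/(6)·0.4475^0·0.8943^4 = -0.639618
d^2_{1,-1}(2.2137) = +0.480430 -0.639618 = -0.159188
Attach z-rotation phases: D = e^{-i(1)(2.6489)}·(-0.159188)·e^{-i(-1)(0.4188)} = +0.097513+0.125825i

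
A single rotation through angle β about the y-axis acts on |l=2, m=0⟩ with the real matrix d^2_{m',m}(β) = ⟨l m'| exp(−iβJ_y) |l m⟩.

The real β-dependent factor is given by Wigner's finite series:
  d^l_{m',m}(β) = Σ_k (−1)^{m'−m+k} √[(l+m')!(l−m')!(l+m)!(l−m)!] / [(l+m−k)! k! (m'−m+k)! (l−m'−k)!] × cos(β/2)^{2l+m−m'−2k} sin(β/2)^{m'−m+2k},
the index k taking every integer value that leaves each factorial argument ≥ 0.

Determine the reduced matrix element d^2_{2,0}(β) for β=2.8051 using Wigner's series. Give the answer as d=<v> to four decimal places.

d^2_{2,0}(β=2.8051) via Wigner's sum:
With c≡cos(β/2)=0.167454 and s≡sin(β/2)=0.985880, N=[24·1·2·2]^{1/2}=9.797959
Admissible k: 0..0 (factorial args all ≥0)
  k=0: (−1)^2·9.7980/(4)·0.1675^2·0.9859^2 = +0.066760
d^2_{2,0}(2.8051) = +0.066760

d=0.0668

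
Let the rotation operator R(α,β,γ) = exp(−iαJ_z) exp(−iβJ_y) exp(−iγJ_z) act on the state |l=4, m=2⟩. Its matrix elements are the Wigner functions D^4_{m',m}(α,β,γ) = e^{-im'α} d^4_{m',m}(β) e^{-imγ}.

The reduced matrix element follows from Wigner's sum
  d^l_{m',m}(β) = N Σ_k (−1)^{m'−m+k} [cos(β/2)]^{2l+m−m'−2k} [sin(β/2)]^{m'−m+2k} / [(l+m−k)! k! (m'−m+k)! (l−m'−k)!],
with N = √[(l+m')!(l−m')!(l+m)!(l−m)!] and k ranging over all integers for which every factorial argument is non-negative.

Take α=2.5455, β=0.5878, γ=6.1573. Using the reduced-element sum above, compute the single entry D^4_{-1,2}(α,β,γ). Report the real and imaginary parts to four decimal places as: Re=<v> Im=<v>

First d^4_{-1,2}(β=0.5878), then the phase factors e^{-i(-1)α} and e^{-i(2)γ}:
With c≡cos(β/2)=0.957121 and s≡sin(β/2)=0.289687, N=[6·120·720·2]^{1/2}=1018.233765
k∈{3,4,5} keeps every argument non-negative
  k=3: (−1)^0·1018.2338/(72)·0.9571^5·0.2897^3 = +0.276145
  k=4: (−1)^1·1018.2338/(48)·0.9571^3·0.2897^5 = -0.037945
  k=5: (−1)^2·1018.2338/(240)·0.9571^1·0.2897^7 = +0.000695
d^4_{-1,2}(0.5878) = +0.276145 -0.037945 +0.000695 = +0.238896
D = (-0.827536+0.561413i)·(+0.238896)·(+0.968473+0.249119i) = -0.224874+0.080641i

Re=-0.2249 Im=0.0806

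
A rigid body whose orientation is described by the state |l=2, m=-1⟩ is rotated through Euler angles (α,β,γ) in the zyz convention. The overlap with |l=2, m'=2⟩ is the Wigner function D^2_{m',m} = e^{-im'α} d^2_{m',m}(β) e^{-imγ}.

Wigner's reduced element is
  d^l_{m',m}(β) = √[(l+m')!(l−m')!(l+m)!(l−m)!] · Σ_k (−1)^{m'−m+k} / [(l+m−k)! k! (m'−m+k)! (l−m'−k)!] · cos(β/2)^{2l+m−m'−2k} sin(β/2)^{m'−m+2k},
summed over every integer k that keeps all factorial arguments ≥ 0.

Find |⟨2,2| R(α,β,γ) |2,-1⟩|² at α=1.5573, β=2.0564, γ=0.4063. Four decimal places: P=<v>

First d^2_{2,-1}(β=2.0564), then the phase factors e^{-i(2)α} and e^{-i(-1)γ}:
c=cos(2.0564/2)=0.516361, s=sin(2.0564/2)=0.856371; N=√[24·1·1·6]=12.000000
k∈{0} keeps every argument non-negative
  k=0: (−1)^3·12.0000/(6)·0.5164^1·0.8564^3 = -0.648589
d^2_{2,-1}(2.0564) = -0.648589
|D^2_{2,-1}|² = |d^2_{2,-1}(β)|² = (-0.648589)² = 0.420667 (the z-rotation phases have unit modulus)

P=0.4207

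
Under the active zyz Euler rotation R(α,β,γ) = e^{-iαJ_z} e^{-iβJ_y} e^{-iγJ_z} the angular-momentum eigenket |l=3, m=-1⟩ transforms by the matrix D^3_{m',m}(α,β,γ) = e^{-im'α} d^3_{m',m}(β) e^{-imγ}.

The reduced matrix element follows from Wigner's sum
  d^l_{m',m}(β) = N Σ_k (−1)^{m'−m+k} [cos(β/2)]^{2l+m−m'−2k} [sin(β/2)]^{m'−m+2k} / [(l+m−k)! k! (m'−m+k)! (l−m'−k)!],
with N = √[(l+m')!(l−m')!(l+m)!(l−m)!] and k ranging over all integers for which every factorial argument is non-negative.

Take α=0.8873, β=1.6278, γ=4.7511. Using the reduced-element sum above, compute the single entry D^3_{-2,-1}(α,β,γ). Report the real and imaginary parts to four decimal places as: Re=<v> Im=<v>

Re=-0.4230 Im=-0.1046

D^3_{-2,-1}(0.8873,1.6278,4.7511) = e^{-i·-2·0.8873}·d^3_{-2,-1}(1.6278)·e^{-i·-1·4.7511}. Compute d first:
c=cos(1.6278/2)=0.686668, s=sin(1.6278/2)=0.726971; N=√[1·120·2·24]=75.894664
Admissible k: 1..2 (factorial args all ≥0)
  k=1: (−1)^0·75.8947/(24)·0.6867^5·0.7270^1 = +0.350956
  k=2: (−1)^1·75.8947/(12)·0.6867^3·0.7270^3 = -0.786723
d^3_{-2,-1}(1.6278) = +0.350956 -0.786723 = -0.435768
Phases: e^{-i·(-2)·0.8873}=-0.202396+0.979304i, e^{-i·(-1)·4.7511}=+0.038701-0.999251i ⇒ D=-0.423016-0.104647i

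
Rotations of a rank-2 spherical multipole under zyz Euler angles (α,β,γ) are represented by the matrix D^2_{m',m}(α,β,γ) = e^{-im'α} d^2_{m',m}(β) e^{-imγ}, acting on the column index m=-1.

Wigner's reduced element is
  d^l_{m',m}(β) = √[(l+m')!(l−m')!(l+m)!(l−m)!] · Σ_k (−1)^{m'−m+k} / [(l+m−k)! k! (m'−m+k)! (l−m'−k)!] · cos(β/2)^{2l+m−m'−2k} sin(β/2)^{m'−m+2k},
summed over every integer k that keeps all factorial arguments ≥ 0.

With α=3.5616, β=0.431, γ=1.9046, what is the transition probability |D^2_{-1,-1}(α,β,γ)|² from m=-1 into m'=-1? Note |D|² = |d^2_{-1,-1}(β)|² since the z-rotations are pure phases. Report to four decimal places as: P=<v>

First d^2_{-1,-1}(β=0.431), then the phase factors e^{-i(-1)α} and e^{-i(-1)γ}:
Half-angle: c=0.976870, s=0.213836. N=√(1·6·1·6)=6.000000
k: max(0,(-1)−(-1))=0 … min(2+(-1),2−(-1))=1
  k=0: (−1)^0·6.0000/(6)·0.9769^4·0.2138^0 = +0.910639
  k=1: (−1)^1·6.0000/(2)·0.9769^2·0.2138^2 = -0.130905
d^2_{-1,-1}(0.431) = +0.910639 -0.130905 = +0.779734
|D^2_{-1,-1}|² = |d^2_{-1,-1}(β)|² = (+0.779734)² = 0.607986 (the z-rotation phases have unit modulus)

P=0.6080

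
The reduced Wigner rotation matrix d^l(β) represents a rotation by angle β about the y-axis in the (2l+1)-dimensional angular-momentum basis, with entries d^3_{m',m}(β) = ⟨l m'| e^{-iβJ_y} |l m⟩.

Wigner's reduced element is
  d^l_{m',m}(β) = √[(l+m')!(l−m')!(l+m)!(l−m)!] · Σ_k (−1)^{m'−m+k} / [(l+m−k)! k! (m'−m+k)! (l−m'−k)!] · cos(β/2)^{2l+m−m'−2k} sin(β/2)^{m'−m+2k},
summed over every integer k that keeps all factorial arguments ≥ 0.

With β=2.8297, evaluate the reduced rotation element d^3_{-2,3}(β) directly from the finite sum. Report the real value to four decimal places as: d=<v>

d^3_{-2,3}(β=2.8297) via Wigner's sum:
Half-angle: c=0.155315, s=0.987865. N=√(1·120·720·1)=293.938769
The bounds max(0,m−m')=5 and min(l+m,l−m')=5 give 1 term
  k=5: (−1)^0·293.9388/(120)·0.1553^1·0.9879^5 = +0.357913
d^3_{-2,3}(2.8297) = +0.357913

d=0.3579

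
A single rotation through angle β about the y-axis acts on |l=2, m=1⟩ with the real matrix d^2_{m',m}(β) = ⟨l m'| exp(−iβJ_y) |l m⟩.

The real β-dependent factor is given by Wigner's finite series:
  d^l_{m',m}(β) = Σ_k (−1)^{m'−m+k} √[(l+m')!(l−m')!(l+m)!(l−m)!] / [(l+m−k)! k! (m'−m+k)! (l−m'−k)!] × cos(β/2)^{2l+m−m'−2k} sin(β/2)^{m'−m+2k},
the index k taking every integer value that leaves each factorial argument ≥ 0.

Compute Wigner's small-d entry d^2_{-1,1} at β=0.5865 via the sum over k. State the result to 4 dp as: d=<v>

d^2_{-1,1}(β=0.5865) via Wigner's sum:
c=cos(0.5865/2)=0.957309, s=sin(0.5865/2)=0.289065; N=√[1·6·6·1]=6.000000
k∈{2,3} keeps every argument non-negative
  k=2: (−1)^0·6.0000/(2)·0.9573^2·0.2891^2 = +0.229730
  k=3: (−1)^1·6.0000/(6)·0.9573^0·0.2891^4 = -0.006982
d^2_{-1,1}(0.5865) = +0.229730 -0.006982 = +0.222748

d=0.2227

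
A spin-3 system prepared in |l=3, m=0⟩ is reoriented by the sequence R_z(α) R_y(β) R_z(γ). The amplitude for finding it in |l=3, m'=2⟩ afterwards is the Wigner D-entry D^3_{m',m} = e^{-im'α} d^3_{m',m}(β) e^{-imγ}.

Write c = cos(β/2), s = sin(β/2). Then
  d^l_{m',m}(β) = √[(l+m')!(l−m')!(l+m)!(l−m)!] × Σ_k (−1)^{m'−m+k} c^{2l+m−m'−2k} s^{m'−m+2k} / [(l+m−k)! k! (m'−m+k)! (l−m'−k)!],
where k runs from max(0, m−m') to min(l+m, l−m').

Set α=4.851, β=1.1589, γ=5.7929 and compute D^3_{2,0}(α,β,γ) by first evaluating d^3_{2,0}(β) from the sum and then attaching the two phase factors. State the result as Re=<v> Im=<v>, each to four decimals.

D^3_{2,0}(4.851,1.1589,5.7929) = e^{-i·2·4.851}·d^3_{2,0}(1.1589)·e^{-i·0·5.7929}. Compute d first:
c=cos(1.1589/2)=0.836764, s=sin(1.1589/2)=0.547564; N=√[120·1·6·6]=65.726707
k∈{0,1} keeps every argument non-negative
  k=0: (−1)^2·65.7267/(12)·0.8368^4·0.5476^2 = +0.805085
  k=1: (−1)^3·65.7267/(12)·0.8368^2·0.5476^4 = -0.344751
d^3_{2,0}(1.1589) = +0.805085 -0.344751 = +0.460334
D = (-0.961819+0.273685i)·(+0.460334)·(+1.000000+0.000000i) = -0.442759+0.125987i

Re=-0.4428 Im=0.1260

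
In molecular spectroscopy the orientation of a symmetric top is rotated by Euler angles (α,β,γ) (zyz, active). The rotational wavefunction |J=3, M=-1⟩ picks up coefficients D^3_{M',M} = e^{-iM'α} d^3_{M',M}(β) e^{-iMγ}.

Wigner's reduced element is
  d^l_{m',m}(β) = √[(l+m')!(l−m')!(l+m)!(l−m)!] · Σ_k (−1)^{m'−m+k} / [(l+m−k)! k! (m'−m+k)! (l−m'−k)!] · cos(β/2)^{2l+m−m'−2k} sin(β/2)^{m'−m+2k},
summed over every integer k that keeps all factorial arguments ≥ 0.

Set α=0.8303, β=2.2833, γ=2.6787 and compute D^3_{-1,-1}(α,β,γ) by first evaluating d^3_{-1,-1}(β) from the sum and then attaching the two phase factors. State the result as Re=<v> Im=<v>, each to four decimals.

Re=-0.4826 Im=-0.1858

Split into d^3_{-1,-1}(β=2.2833) × two z-phases.
Half-angle: c=0.416095, s=0.909321. N=√(2·24·2·24)=48.000000
k∈{0,1,2} keeps every argument non-negative
  k=0: (−1)^0·48.0000/(48)·0.4161^6·0.9093^0 = +0.005190
  k=1: (−1)^1·48.0000/(6)·0.4161^4·0.9093^2 = -0.198287
  k=2: (−1)^2·48.0000/(8)·0.4161^2·0.9093^4 = +0.710240
d^3_{-1,-1}(2.2833) = +0.005190 -0.198287 +0.710240 = +0.517143
Phases: e^{-i·(-1)·0.8303}=+0.674654+0.738134i, e^{-i·(-1)·2.6787}=-0.894765+0.446538i ⇒ D=-0.482630-0.185756i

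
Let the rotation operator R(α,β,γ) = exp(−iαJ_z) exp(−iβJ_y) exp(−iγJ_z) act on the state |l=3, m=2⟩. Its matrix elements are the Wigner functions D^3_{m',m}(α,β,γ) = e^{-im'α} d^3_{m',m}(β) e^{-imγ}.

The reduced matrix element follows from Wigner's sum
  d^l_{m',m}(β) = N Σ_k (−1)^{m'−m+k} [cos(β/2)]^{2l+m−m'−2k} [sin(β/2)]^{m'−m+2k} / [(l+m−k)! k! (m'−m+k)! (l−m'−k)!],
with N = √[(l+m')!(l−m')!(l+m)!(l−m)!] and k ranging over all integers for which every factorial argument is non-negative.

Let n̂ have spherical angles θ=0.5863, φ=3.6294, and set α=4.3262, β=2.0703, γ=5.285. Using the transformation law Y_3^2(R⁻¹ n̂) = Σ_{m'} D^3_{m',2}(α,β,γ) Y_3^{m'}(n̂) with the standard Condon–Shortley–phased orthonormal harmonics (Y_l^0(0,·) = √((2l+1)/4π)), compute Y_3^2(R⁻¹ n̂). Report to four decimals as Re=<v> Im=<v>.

Need the full column D^3_{m',2} for m'=−3..3 at α=4.3262, β=2.0703, γ=5.285.
cos(β/2)=0.510397, sin(β/2)=0.859939
d^3_{-3,2}: single k=5 term ⇒ +0.587925;  D = -0.436931+0.393378i
d^3_{-2,2}: k∈[4..5] ⇒ +0.712290 -0.404395 = +0.307895;  D = -0.104651-0.289564i
d^3_{-1,2}: k∈[3..4] ⇒ +0.534758 -0.759008 = -0.224250;  D = -0.224076-0.008830i
d^3_{0,2}: k∈[2..3] ⇒ +0.274870 -0.780274 = -0.505404;  D = +0.208653-0.460323i
d^3_{1,2}: k∈[1..2] ⇒ +0.094191 -0.534758 = -0.440567;  D = +0.303207+0.319632i
d^3_{2,2}: k∈[0..1] ⇒ +0.017679 -0.250921 = -0.233243;  D = -0.217218+0.084962i
d^3_{3,2}: single k=0 term ⇒ -0.072960;  D = +0.000974-0.072953i
Y_3^{m'}(θ=0.5863,φ=3.6294) and Σ D·Y over m':
  (-0.4369+0.3934i)·(-0.0076+0.0703i)  (-0.1047-0.2896i)·(+0.1461-0.2158i)  (-0.2241-0.0088i)·(-0.3901+0.2070i)  (+0.2087-0.4603i)·(+0.1459+0.0000i)  (+0.3032+0.3196i)·(+0.3901+0.2070i)  (-0.2172+0.0850i)·(+0.1461+0.2158i)  (+0.0010-0.0730i)·(+0.0076+0.0703i)
Y_3^2(R⁻¹ n̂) = +0.024747-0.011020i

Re=0.0247 Im=-0.0110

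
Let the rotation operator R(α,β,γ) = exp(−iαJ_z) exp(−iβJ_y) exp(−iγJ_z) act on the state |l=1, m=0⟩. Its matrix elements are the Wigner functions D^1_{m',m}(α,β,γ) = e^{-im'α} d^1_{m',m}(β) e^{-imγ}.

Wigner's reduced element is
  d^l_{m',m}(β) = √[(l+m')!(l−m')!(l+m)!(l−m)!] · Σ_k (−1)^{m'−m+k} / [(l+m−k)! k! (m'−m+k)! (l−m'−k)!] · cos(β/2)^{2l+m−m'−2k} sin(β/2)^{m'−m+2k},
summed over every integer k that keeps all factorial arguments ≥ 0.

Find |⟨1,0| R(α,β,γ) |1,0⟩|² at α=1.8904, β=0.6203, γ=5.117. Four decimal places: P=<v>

P=0.6621

Split into d^1_{0,0}(β=0.6203) × two z-phases.
c=cos(0.6203/2)=0.952288, s=sin(0.6203/2)=0.305201; N=√[1·1·1·1]=1.000000
Admissible k: 0..1 (factorial args all ≥0)
  k=0: (−1)^0·1.0000/(1)·0.9523^2·0.3052^0 = +0.906852
  k=1: (−1)^1·1.0000/(1)·0.9523^0·0.3052^2 = -0.093148
d^1_{0,0}(0.6203) = +0.906852 -0.093148 = +0.813704
|D^1_{0,0}|² = |d^1_{0,0}(β)|² = (+0.813704)² = 0.662114 (the z-rotation phases have unit modulus)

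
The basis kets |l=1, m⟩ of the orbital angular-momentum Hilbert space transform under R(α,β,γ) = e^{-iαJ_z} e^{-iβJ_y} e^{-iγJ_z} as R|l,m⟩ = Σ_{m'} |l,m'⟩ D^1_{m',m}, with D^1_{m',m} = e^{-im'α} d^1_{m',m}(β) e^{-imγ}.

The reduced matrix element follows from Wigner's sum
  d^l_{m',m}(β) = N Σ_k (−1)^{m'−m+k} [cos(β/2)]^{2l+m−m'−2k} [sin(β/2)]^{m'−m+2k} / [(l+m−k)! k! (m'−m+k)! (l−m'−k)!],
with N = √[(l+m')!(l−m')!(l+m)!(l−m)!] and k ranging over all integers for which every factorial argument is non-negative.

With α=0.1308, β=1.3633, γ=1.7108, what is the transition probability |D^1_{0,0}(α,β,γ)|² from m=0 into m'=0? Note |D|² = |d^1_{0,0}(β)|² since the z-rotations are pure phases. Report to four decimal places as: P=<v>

First d^1_{0,0}(β=1.3633), then the phase factors e^{-i(0)α} and e^{-i(0)γ}:
c=cos(1.3633/2)=0.776534, s=sin(1.3633/2)=0.630075; N=√[1·1·1·1]=1.000000
k∈{0,1} keeps every argument non-negative
  k=0: (−1)^0·1.0000/(1)·0.7765^2·0.6301^0 = +0.603005
  k=1: (−1)^1·1.0000/(1)·0.7765^0·0.6301^2 = -0.396995
d^1_{0,0}(1.3633) = +0.603005 -0.396995 = +0.206011
|D^1_{0,0}|² = |d^1_{0,0}(β)|² = (+0.206011)² = 0.042440 (the z-rotation phases have unit modulus)

P=0.0424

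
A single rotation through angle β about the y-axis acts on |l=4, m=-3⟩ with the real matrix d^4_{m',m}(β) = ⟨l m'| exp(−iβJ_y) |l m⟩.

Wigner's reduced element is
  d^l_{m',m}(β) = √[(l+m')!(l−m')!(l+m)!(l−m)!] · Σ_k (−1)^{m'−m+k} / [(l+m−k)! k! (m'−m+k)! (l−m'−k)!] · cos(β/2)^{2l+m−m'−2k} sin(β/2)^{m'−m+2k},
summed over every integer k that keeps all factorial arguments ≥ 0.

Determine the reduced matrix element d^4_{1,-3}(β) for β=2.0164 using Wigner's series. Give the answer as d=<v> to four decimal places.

d=-0.2790

d^4_{1,-3}(β=2.0164) via Wigner's sum:
Half-angle: c=0.533384, s=0.845873. N=√(120·6·1·5040)=1904.940944
The bounds max(0,m−m')=0 and min(l+m,l−m')=1 give 2 terms
  k=0: (−1)^4·1904.9409/(144)·0.5334^4·0.8459^4 = +0.548151
  k=1: (−1)^5·1904.9409/(240)·0.5334^2·0.8459^6 = -0.827145
d^4_{1,-3}(2.0164) = +0.548151 -0.827145 = -0.278994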